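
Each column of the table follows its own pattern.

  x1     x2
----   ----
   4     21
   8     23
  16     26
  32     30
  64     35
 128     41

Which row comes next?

Column x1: 4, 8, 16, 32, 64, 128 → 256 (×2 each step).
Column x2 goes 21, 23, 26, 30, 35, 41 → 48 (differences are 2, 3, 4, … (increasing by 1 each time)).
Combining the parts gives 256  48.

256  48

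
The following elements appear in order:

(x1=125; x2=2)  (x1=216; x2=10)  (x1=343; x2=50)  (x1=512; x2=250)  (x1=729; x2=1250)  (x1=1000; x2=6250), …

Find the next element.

(x1=1331; x2=31250)

X1: perfect cubes: 5³, 6³, 7³, …, so 125, 216, 343, 512, 729, 1000 → 1331.
X2: 2, 10, 50, 250, 1250, 6250 → 31250 (×5 each step).
Combining the parts gives (x1=1331; x2=31250).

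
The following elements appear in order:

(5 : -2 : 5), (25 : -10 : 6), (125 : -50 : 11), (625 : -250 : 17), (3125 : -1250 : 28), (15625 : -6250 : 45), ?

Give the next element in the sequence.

(78125 : -31250 : 73)

For the first slot, ×5 each step: 5, 25, 125, 625, 3125, 15625 → 78125.
Second slot goes -2, -10, -50, -250, -1250, -6250 → -31250 (×5 each step).
For the third slot, each term is the sum of the two before it: 5, 6, 11, 17, 28, 45 → 73.
So the next element is (78125 : -31250 : 73).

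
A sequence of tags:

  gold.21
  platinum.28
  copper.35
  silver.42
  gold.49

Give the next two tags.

platinum.56, copper.63

Metal goes gold, platinum, copper, silver, gold → platinum → copper (repeats gold → platinum → copper → silver).
Second component: 21, 28, 35, 42, 49 → 56 → 63 (+7 each step).
Putting the parts together: platinum.56 and then copper.63.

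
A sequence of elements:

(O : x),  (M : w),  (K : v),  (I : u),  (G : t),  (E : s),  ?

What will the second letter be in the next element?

r

Second letter: letters move back 1 place in the alphabet, so x, w, v, u, t, s → r.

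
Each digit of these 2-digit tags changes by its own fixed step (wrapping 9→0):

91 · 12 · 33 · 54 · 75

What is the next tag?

First digit goes 9, 1, 3, 5, 7 → 9 (+2 each step, mod 10).
For the second digit, +1 each step, mod 10: 1, 2, 3, 4, 5 → 6.
Combining the parts gives 96.

96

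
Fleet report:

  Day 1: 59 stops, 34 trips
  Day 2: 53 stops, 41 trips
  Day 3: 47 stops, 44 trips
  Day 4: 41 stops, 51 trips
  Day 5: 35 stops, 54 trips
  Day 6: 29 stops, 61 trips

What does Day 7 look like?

For the stops, −6 each step: 59, 53, 47, 41, 35, 29 → 23.
Trips — alternating steps +7, +3, +7, +3, …: 34, 41, 44, 51, 54, 61 → 64.
Putting it together: 23 stops, 64 trips.

23 stops, 64 trips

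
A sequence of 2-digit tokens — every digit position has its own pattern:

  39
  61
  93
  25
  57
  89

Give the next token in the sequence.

First digit goes 3, 6, 9, 2, 5, 8 → 1 (+3 each step, mod 10).
Second digit: +2 each step, mod 10; 9, 1, 3, 5, 7, 9 → 1.
So the next token is 11.

11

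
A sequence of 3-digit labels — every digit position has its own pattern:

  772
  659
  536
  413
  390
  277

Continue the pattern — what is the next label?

154

First digit: −1 each step, mod 10, so 7, 6, 5, 4, 3, 2 → 1.
For the second digit, −2 each step, mod 10: 7, 5, 3, 1, 9, 7 → 5.
Third digit: 2, 9, 6, 3, 0, 7 → 4 (−3 each step, mod 10).
Putting it together: 154.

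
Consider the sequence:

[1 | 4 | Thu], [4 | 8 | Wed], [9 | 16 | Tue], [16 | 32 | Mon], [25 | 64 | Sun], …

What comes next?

First slot goes 1, 4, 9, 16, 25 → 36 (differences are 3, 5, 7, … (increasing by 2 each time)).
Second slot goes 4, 8, 16, 32, 64 → 128 (×2 each step).
Day: runs backward through the weekdays Mon→Sun, so Thu, Wed, Tue, Mon, Sun → Sat.
So the next term is [36 | 128 | Sat].

[36 | 128 | Sat]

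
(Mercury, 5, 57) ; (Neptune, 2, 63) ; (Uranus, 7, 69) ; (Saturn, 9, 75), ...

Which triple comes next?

(Jupiter, 16, 81)

For the planet, runs backward through the planets Mercury→Neptune: Mercury, Neptune, Uranus, Saturn → Jupiter.
Second value: each term is the sum of the two before it, so 5, 2, 7, 9 → 16.
Third value goes 57, 63, 69, 75 → 81 (+6 each step).
Putting it together: (Jupiter, 16, 81).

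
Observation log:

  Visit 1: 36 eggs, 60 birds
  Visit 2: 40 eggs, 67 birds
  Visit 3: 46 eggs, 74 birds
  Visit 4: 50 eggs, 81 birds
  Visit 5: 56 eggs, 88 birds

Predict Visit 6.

60 eggs, 95 birds

For the eggs, alternating steps +4, +6, +4, +6, …: 36, 40, 46, 50, 56 → 60.
Birds: +7 each step; 60, 67, 74, 81, 88 → 95.
So the next record is 60 eggs, 95 birds.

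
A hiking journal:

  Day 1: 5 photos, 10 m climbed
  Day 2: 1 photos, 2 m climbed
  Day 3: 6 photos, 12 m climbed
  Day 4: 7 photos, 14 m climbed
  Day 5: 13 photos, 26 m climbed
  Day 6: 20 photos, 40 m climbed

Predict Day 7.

Photos: each term is the sum of the two before it; 5, 1, 6, 7, 13, 20 → 33.
M climbed — always 2 × the photos: 10, 2, 12, 14, 26, 40 → 66.
So the next line is 33 photos, 66 m climbed.

33 photos, 66 m climbed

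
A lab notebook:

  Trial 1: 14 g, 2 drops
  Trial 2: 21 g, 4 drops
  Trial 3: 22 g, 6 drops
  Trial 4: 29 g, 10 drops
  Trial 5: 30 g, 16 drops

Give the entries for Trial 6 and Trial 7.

G: alternating steps +7, +1, +7, +1, …; 14, 21, 22, 29, 30 → 37 → 38.
Drops: each term is the sum of the two before it; 2, 4, 6, 10, 16 → 26 → 42.
Putting the parts together: 37 g, 26 drops and then 38 g, 42 drops.

37 g, 26 drops; 38 g, 42 drops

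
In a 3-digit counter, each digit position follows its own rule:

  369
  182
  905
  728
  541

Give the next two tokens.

For the first digit, −2 each step, mod 10: 3, 1, 9, 7, 5 → 3 → 1.
Second digit goes 6, 8, 0, 2, 4 → 6 → 8 (+2 each step, mod 10).
Third digit: +3 each step, mod 10, so 9, 2, 5, 8, 1 → 4 → 7.
Putting the parts together: 364 and then 187.

364 then 187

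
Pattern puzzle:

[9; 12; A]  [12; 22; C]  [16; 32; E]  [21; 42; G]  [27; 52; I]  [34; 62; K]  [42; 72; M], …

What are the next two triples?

For the first entry, differences are 3, 4, 5, … (increasing by 1 each time): 9, 12, 16, 21, 27, 34, 42 → 51 → 61.
Second entry: 12, 22, 32, 42, 52, 62, 72 → 82 → 92 (+10 each step).
Letter: A, C, E, G, I, K, M → O → Q (letters move forward 2 places in the alphabet).
Putting the parts together: [51; 82; O] and then [61; 92; Q].

[51; 82; O], [61; 92; Q]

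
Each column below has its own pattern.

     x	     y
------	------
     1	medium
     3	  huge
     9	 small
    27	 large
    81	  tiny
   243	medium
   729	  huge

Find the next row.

2187  small

For the column x, ×3 each step: 1, 3, 9, 27, 81, 243, 729 → 2187.
Column y: repeats medium → huge → small → large → tiny, so medium, huge, small, large, tiny, medium, huge → small.
Putting it together: 2187  small.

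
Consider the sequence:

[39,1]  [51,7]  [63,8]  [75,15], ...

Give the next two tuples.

[87,23], [99,38]

First part goes 39, 51, 63, 75 → 87 → 99 (+12 each step).
For the second part, each term is the sum of the two before it: 1, 7, 8, 15 → 23 → 38.
Putting the parts together: [87,23] and then [99,38].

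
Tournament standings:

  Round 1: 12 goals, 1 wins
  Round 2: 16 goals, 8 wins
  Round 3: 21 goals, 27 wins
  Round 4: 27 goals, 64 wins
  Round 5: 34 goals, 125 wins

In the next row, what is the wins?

216

Wins: perfect cubes: 1³, 2³, 3³, …; 1, 8, 27, 64, 125 → 216.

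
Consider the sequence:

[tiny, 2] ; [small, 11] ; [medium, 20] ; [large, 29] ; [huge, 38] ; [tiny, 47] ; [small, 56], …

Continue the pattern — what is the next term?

Size: repeats tiny → small → medium → large → huge, so tiny, small, medium, large, huge, tiny, small → medium.
Second entry: 2, 11, 20, 29, 38, 47, 56 → 65 (+9 each step).
Putting it together: [medium, 65].

[medium, 65]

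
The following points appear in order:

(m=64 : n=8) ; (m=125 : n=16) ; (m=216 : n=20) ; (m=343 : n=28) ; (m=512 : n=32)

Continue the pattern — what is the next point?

(m=729 : n=40)

M: perfect cubes: 4³, 5³, 6³, …; 64, 125, 216, 343, 512 → 729.
N: alternating steps +8, +4, +8, +4, …, so 8, 16, 20, 28, 32 → 40.
Combining the parts gives (m=729 : n=40).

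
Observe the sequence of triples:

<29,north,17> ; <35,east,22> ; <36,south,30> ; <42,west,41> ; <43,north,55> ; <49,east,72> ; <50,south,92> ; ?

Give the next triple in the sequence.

First value: alternating steps +6, +1, +6, +1, …, so 29, 35, 36, 42, 43, 49, 50 → 56.
Direction: repeats north → east → south → west; north, east, south, west, north, east, south → west.
Third value: differences are 5, 8, 11, … (increasing by 3 each time); 17, 22, 30, 41, 55, 72, 92 → 115.
So the next triple is <56,west,115>.

<56,west,115>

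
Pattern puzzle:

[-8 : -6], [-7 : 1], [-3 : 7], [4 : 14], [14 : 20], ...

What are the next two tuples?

First slot: -8, -7, -3, 4, 14 → 27 → 43 (differences are 1, 4, 7, … (increasing by 3 each time)).
Second slot — alternating steps +7, +6, +7, +6, …: -6, 1, 7, 14, 20 → 27 → 33.
Putting the parts together: [27 : 27] and then [43 : 33].

[27 : 27], [43 : 33]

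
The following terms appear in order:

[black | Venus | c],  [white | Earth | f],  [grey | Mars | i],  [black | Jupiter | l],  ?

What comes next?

[white | Saturn | o]

For the shade, repeats black → white → grey: black, white, grey, black → white.
Planet goes Venus, Earth, Mars, Jupiter → Saturn (runs through the planets Mercury→Neptune).
Letter: letters move forward 3 places in the alphabet; c, f, i, l → o.
Combining the parts gives [white | Saturn | o].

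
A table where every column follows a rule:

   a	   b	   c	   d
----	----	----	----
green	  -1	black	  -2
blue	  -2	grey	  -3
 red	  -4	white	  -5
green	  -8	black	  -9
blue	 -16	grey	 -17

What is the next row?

Column a goes green, blue, red, green, blue → red (repeats green → blue → red).
Column b: ×2 each step, so -1, -2, -4, -8, -16 → -32.
Column c: repeats black → grey → white, so black, grey, white, black, grey → white.
Column d goes -2, -3, -5, -9, -17 → -33 (always 1 less than the column b).
Combining the parts gives red  -32  white  -33.

red  -32  white  -33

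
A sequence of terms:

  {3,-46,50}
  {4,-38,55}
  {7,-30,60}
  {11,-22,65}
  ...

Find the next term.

{18,-14,70}

First coordinate: 3, 4, 7, 11 → 18 (each term is the sum of the two before it).
Second coordinate: +8 each step; -46, -38, -30, -22 → -14.
Third coordinate goes 50, 55, 60, 65 → 70 (+5 each step).
Putting it together: {18,-14,70}.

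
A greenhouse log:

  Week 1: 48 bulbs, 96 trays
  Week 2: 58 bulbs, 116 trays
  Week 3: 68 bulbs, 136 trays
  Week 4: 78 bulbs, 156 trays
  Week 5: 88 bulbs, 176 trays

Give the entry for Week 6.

98 bulbs, 196 trays

Bulbs: 48, 58, 68, 78, 88 → 98 (+10 each step).
Trays goes 96, 116, 136, 156, 176 → 196 (always 2 × the bulbs).
Putting it together: 98 bulbs, 196 trays.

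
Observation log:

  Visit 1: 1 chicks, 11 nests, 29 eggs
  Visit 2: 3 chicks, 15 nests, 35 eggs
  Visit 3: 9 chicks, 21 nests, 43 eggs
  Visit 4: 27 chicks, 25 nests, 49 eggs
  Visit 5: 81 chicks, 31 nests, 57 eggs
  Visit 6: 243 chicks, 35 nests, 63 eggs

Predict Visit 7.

729 chicks, 41 nests, 71 eggs

Chicks: ×3 each step, so 1, 3, 9, 27, 81, 243 → 729.
For the nests, alternating steps +4, +6, +4, +6, …: 11, 15, 21, 25, 31, 35 → 41.
Eggs: 29, 35, 43, 49, 57, 63 → 71 (alternating steps +6, +8, +6, +8, …).
Putting it together: 729 chicks, 41 nests, 71 eggs.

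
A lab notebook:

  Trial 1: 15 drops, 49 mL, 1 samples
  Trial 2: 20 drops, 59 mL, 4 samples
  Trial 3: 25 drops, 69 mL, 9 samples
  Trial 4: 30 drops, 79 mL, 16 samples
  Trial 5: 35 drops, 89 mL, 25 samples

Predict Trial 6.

Drops: +5 each step, so 15, 20, 25, 30, 35 → 40.
ML: +10 each step; 49, 59, 69, 79, 89 → 99.
Samples goes 1, 4, 9, 16, 25 → 36 (perfect squares: 1², 2², 3², …).
Putting it together: 40 drops, 99 mL, 36 samples.

40 drops, 99 mL, 36 samples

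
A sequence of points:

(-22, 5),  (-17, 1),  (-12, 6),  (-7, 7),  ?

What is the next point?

(-2, 13)

For the first value, +5 each step: -22, -17, -12, -7 → -2.
For the second value, each term is the sum of the two before it: 5, 1, 6, 7 → 13.
Combining the parts gives (-2, 13).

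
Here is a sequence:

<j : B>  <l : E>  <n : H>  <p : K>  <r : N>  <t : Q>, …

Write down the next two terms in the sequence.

First letter: letters move forward 2 places in the alphabet, so j, l, n, p, r, t → v → x.
Second letter — letters move forward 3 places in the alphabet: B, E, H, K, N, Q → T → W.
Putting the parts together: <v : T> and then <x : W>.

<v : T>, <x : W>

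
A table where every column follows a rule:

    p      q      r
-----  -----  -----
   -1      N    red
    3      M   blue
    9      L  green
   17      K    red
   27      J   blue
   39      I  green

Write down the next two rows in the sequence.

For the column p, differences are 4, 6, 8, … (increasing by 2 each time): -1, 3, 9, 17, 27, 39 → 53 → 69.
Column q — letters move back 1 place in the alphabet: N, M, L, K, J, I → H → G.
Column r goes red, blue, green, red, blue, green → red → blue (repeats red → blue → green).
So the next two rows are 53  H  red and 69  G  blue.

53  H  red; 69  G  blue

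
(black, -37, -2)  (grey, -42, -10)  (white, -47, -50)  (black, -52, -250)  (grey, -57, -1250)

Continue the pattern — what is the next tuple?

(white, -62, -6250)

Shade: black, grey, white, black, grey → white (repeats black → grey → white).
Second component goes -37, -42, -47, -52, -57 → -62 (−5 each step).
Third component goes -2, -10, -50, -250, -1250 → -6250 (×5 each step).
Combining the parts gives (white, -62, -6250).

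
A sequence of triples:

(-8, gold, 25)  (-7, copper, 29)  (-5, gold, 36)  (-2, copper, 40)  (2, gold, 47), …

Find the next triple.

First part: differences are 1, 2, 3, … (increasing by 1 each time), so -8, -7, -5, -2, 2 → 7.
For the metal, alternates gold ↔ copper: gold, copper, gold, copper, gold → copper.
Third part goes 25, 29, 36, 40, 47 → 51 (alternating steps +4, +7, +4, +7, …).
So the next triple is (7, copper, 51).

(7, copper, 51)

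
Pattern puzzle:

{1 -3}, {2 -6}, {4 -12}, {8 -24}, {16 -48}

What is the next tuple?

First entry: ×2 each step, so 1, 2, 4, 8, 16 → 32.
Second entry: ×2 each step; -3, -6, -12, -24, -48 → -96.
Putting it together: {32 -96}.

{32 -96}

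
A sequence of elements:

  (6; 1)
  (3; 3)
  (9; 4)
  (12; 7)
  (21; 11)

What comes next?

(33; 18)

First entry — each term is the sum of the two before it: 6, 3, 9, 12, 21 → 33.
For the second entry, each term is the sum of the two before it: 1, 3, 4, 7, 11 → 18.
So the next element is (33; 18).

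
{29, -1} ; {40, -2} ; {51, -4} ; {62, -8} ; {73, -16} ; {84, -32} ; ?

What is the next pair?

First slot: +11 each step, so 29, 40, 51, 62, 73, 84 → 95.
Second slot — ×2 each step: -1, -2, -4, -8, -16, -32 → -64.
So the next pair is {95, -64}.

{95, -64}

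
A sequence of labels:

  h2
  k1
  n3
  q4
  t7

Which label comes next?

w11

For the letter, letters move forward 3 places in the alphabet: h, k, n, q, t → w.
Second component: each term is the sum of the two before it, so 2, 1, 3, 4, 7 → 11.
Putting it together: w11.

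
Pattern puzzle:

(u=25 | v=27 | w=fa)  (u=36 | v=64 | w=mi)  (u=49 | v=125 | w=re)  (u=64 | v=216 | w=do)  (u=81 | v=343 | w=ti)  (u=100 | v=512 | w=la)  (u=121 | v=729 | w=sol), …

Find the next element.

U: 25, 36, 49, 64, 81, 100, 121 → 144 (perfect squares: 5², 6², 7², …).
V — perfect cubes: 3³, 4³, 5³, …: 27, 64, 125, 216, 343, 512, 729 → 1000.
W: fa, mi, re, do, ti, la, sol → fa (runs backward through the solfège scale do→ti).
So the next element is (u=144 | v=1000 | w=fa).

(u=144 | v=1000 | w=fa)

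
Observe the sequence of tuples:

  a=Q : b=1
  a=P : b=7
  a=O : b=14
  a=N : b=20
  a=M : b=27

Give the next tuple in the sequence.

A: letters move back 1 place in the alphabet; Q, P, O, N, M → L.
B — alternating steps +6, +7, +6, +7, …: 1, 7, 14, 20, 27 → 33.
So the next tuple is a=L : b=33.

a=L : b=33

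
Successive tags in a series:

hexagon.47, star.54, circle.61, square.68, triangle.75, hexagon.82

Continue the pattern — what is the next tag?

For the shape, repeats hexagon → star → circle → square → triangle: hexagon, star, circle, square, triangle, hexagon → star.
Second component: +7 each step; 47, 54, 61, 68, 75, 82 → 89.
Putting it together: star.89.

star.89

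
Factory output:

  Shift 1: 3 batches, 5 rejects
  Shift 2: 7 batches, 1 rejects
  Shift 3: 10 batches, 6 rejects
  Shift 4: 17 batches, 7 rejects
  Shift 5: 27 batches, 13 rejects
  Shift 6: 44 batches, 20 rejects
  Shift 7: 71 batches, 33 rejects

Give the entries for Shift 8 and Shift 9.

115 batches, 53 rejects; 186 batches, 86 rejects

For the batches, each term is the sum of the two before it: 3, 7, 10, 17, 27, 44, 71 → 115 → 186.
Rejects — each term is the sum of the two before it: 5, 1, 6, 7, 13, 20, 33 → 53 → 86.
So the next two lines are 115 batches, 53 rejects and 186 batches, 86 rejects.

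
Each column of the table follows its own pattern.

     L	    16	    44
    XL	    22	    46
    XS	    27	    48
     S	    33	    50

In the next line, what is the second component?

38

Second component: 16, 22, 27, 33 → 38 (alternating steps +6, +5, +6, +5, …).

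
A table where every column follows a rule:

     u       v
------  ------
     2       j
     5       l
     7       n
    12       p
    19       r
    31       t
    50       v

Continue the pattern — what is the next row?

81  x

Column u: each term is the sum of the two before it; 2, 5, 7, 12, 19, 31, 50 → 81.
Column v: j, l, n, p, r, t, v → x (letters move forward 2 places in the alphabet).
Combining the parts gives 81  x.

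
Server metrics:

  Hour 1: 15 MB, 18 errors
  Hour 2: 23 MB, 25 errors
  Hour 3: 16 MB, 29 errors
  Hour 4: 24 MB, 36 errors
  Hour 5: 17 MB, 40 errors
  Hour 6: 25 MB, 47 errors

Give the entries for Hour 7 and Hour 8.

For the MB, alternating steps +8, −7, +8, −7, …: 15, 23, 16, 24, 17, 25 → 18 → 26.
For the errors, alternating steps +7, +4, +7, +4, …: 18, 25, 29, 36, 40, 47 → 51 → 58.
Putting the parts together: 18 MB, 51 errors and then 26 MB, 58 errors.

18 MB, 51 errors; 26 MB, 58 errors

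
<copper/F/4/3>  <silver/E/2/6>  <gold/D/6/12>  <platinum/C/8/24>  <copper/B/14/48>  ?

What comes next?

Metal: repeats copper → silver → gold → platinum; copper, silver, gold, platinum, copper → silver.
Letter goes F, E, D, C, B → A (letters move back 1 place in the alphabet).
Third entry: each term is the sum of the two before it; 4, 2, 6, 8, 14 → 22.
Fourth entry: ×2 each step, so 3, 6, 12, 24, 48 → 96.
Combining the parts gives <silver/A/22/96>.

<silver/A/22/96>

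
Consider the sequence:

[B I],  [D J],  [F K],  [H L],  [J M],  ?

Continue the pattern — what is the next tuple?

[L N]

First letter: B, D, F, H, J → L (letters move forward 2 places in the alphabet).
Second letter: I, J, K, L, M → N (letters move forward 1 place in the alphabet).
So the next tuple is [L N].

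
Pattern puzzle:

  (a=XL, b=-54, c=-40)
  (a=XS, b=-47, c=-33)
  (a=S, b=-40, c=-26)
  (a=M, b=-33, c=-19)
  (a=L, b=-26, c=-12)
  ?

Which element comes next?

A goes XL, XS, S, M, L → XL (runs through clothing sizes XS→XL).
B: -54, -47, -40, -33, -26 → -19 (+7 each step).
C: +7 each step; -40, -33, -26, -19, -12 → -5.
Putting it together: (a=XL, b=-19, c=-5).

(a=XL, b=-19, c=-5)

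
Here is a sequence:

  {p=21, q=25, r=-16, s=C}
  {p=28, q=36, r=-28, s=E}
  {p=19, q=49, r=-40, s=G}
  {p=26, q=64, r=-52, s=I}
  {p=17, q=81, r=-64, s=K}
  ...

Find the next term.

{p=24, q=100, r=-76, s=M}

For the p, alternating steps +7, −9, +7, −9, …: 21, 28, 19, 26, 17 → 24.
Q — perfect squares: 5², 6², 7², …: 25, 36, 49, 64, 81 → 100.
R: −12 each step, so -16, -28, -40, -52, -64 → -76.
S: letters move forward 2 places in the alphabet; C, E, G, I, K → M.
So the next term is {p=24, q=100, r=-76, s=M}.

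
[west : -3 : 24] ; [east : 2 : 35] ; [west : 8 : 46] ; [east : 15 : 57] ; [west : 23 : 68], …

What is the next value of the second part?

32

Second part: differences are 5, 6, 7, … (increasing by 1 each time), so -3, 2, 8, 15, 23 → 32.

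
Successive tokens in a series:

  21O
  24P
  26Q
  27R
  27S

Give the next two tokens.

26T then 24U

First component: differences are 3, 2, 1, … (decreasing by 1 each time); 21, 24, 26, 27, 27 → 26 → 24.
Letter: letters move forward 1 place in the alphabet, so O, P, Q, R, S → T → U.
So the next two tokens are 26T and 24U.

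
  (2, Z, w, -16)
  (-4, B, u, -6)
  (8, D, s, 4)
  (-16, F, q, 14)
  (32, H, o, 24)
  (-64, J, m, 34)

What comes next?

First coordinate: ×(-2) each step, so 2, -4, 8, -16, 32, -64 → 128.
For the first letter, letters move forward 2 places in the alphabet, wrapping Z→A: Z, B, D, F, H, J → L.
Second letter goes w, u, s, q, o, m → k (letters move back 2 places in the alphabet).
Fourth coordinate: +10 each step; -16, -6, 4, 14, 24, 34 → 44.
So the next tuple is (128, L, k, 44).

(128, L, k, 44)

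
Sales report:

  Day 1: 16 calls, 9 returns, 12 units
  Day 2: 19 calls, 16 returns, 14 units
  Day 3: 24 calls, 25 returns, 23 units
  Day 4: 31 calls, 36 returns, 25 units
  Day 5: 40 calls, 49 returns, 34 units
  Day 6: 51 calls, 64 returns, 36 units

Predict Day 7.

Calls: differences are 3, 5, 7, … (increasing by 2 each time); 16, 19, 24, 31, 40, 51 → 64.
Returns: perfect squares: 3², 4², 5², …, so 9, 16, 25, 36, 49, 64 → 81.
Units goes 12, 14, 23, 25, 34, 36 → 45 (alternating steps +2, +9, +2, +9, …).
Putting it together: 64 calls, 81 returns, 45 units.

64 calls, 81 returns, 45 units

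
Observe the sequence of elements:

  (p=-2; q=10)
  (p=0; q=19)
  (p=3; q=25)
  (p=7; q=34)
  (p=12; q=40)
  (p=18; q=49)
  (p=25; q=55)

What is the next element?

(p=33; q=64)

P: differences are 2, 3, 4, … (increasing by 1 each time); -2, 0, 3, 7, 12, 18, 25 → 33.
Q goes 10, 19, 25, 34, 40, 49, 55 → 64 (alternating steps +9, +6, +9, +6, …).
So the next element is (p=33; q=64).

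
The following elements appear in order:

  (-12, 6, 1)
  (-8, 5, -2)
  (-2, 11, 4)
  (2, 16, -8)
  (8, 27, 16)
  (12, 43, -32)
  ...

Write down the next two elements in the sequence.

(18, 70, 64), (22, 113, -128)

First slot: alternating steps +4, +6, +4, +6, …; -12, -8, -2, 2, 8, 12 → 18 → 22.
Second slot: each term is the sum of the two before it, so 6, 5, 11, 16, 27, 43 → 70 → 113.
Third slot: ×(-2) each step; 1, -2, 4, -8, 16, -32 → 64 → -128.
Putting the parts together: (18, 70, 64) and then (22, 113, -128).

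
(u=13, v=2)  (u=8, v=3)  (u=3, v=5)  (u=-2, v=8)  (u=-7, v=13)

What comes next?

(u=-12, v=21)

U: −5 each step; 13, 8, 3, -2, -7 → -12.
V — each term is the sum of the two before it: 2, 3, 5, 8, 13 → 21.
Putting it together: (u=-12, v=21).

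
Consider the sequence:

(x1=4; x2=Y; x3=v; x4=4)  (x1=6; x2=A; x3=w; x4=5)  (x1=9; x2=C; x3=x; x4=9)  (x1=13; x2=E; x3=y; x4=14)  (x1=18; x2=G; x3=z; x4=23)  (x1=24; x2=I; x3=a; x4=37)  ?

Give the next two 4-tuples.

X1: differences are 2, 3, 4, … (increasing by 1 each time); 4, 6, 9, 13, 18, 24 → 31 → 39.
X2: letters move forward 2 places in the alphabet, wrapping Z→A, so Y, A, C, E, G, I → K → M.
X3 — letters move forward 1 place in the alphabet, wrapping Z→A: v, w, x, y, z, a → b → c.
For the x4, each term is the sum of the two before it: 4, 5, 9, 14, 23, 37 → 60 → 97.
So the next two 4-tuples are (x1=31; x2=K; x3=b; x4=60) and (x1=39; x2=M; x3=c; x4=97).

(x1=31; x2=K; x3=b; x4=60), (x1=39; x2=M; x3=c; x4=97)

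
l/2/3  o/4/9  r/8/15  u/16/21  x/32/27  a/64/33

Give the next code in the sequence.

Letter goes l, o, r, u, x, a → d (letters move forward 3 places in the alphabet, wrapping Z→A).
Second component: ×2 each step; 2, 4, 8, 16, 32, 64 → 128.
Third component: +6 each step, so 3, 9, 15, 21, 27, 33 → 39.
Combining the parts gives d/128/39.

d/128/39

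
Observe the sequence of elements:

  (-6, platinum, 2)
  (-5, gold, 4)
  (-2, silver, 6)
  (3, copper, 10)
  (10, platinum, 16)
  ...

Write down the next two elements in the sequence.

For the first component, differences are 1, 3, 5, … (increasing by 2 each time): -6, -5, -2, 3, 10 → 19 → 30.
For the metal, repeats platinum → gold → silver → copper: platinum, gold, silver, copper, platinum → gold → silver.
For the third component, each term is the sum of the two before it: 2, 4, 6, 10, 16 → 26 → 42.
Putting the parts together: (19, gold, 26) and then (30, silver, 42).

(19, gold, 26), (30, silver, 42)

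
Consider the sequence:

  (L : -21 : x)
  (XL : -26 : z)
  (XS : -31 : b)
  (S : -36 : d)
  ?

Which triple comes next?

For the size, runs through clothing sizes XS→XL: L, XL, XS, S → M.
Second part — −5 each step: -21, -26, -31, -36 → -41.
Letter goes x, z, b, d → f (letters move forward 2 places in the alphabet, wrapping Z→A).
Combining the parts gives (M : -41 : f).

(M : -41 : f)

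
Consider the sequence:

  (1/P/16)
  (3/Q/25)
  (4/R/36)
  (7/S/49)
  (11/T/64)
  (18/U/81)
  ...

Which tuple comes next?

(29/V/100)

First component goes 1, 3, 4, 7, 11, 18 → 29 (each term is the sum of the two before it).
Letter: P, Q, R, S, T, U → V (letters move forward 1 place in the alphabet).
Third component — perfect squares: 4², 5², 6², …: 16, 25, 36, 49, 64, 81 → 100.
So the next tuple is (29/V/100).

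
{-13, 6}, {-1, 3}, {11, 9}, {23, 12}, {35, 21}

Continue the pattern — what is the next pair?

{47, 33}

First coordinate goes -13, -1, 11, 23, 35 → 47 (+12 each step).
Second coordinate: each term is the sum of the two before it, so 6, 3, 9, 12, 21 → 33.
Putting it together: {47, 33}.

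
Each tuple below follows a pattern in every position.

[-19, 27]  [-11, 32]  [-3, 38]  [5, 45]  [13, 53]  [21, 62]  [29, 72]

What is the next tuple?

First coordinate: +8 each step; -19, -11, -3, 5, 13, 21, 29 → 37.
Second coordinate: 27, 32, 38, 45, 53, 62, 72 → 83 (differences are 5, 6, 7, … (increasing by 1 each time)).
Putting it together: [37, 83].

[37, 83]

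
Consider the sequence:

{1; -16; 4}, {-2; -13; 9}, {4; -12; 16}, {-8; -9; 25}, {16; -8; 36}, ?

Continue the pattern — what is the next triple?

{-32; -5; 49}

For the first value, ×(-2) each step: 1, -2, 4, -8, 16 → -32.
For the second value, alternating steps +3, +1, +3, +1, …: -16, -13, -12, -9, -8 → -5.
Third value goes 4, 9, 16, 25, 36 → 49 (perfect squares: 2², 3², 4², …).
Putting it together: {-32; -5; 49}.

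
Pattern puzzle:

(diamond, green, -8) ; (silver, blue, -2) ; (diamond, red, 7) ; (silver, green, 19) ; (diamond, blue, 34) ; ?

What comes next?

(silver, red, 52)

Rank: alternates diamond ↔ silver; diamond, silver, diamond, silver, diamond → silver.
Colour: repeats green → blue → red, so green, blue, red, green, blue → red.
Third coordinate: differences are 6, 9, 12, … (increasing by 3 each time), so -8, -2, 7, 19, 34 → 52.
So the next term is (silver, red, 52).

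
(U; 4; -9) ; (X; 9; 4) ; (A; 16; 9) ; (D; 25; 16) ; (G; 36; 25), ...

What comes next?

(J; 49; 36)

For the letter, letters move forward 3 places in the alphabet, wrapping Z→A: U, X, A, D, G → J.
For the second value, perfect squares: 2², 3², 4², …: 4, 9, 16, 25, 36 → 49.
Third value — always the previous value of the second value: -9, 4, 9, 16, 25 → 36.
Putting it together: (J; 49; 36).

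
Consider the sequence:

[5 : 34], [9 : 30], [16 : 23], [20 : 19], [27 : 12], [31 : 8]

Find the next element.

[38 : 1]

First entry goes 5, 9, 16, 20, 27, 31 → 38 (alternating steps +4, +7, +4, +7, …).
Second entry: together with the first entry always sums to 39, so 34, 30, 23, 19, 12, 8 → 1.
So the next element is [38 : 1].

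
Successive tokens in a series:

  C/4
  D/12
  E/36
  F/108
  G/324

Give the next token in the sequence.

H/972

Letter — letters move forward 1 place in the alphabet: C, D, E, F, G → H.
Second component: ×3 each step, so 4, 12, 36, 108, 324 → 972.
So the next token is H/972.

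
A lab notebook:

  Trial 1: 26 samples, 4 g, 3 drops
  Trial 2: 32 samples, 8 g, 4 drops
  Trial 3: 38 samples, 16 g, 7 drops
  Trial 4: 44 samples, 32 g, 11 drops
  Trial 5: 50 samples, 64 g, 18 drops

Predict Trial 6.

56 samples, 128 g, 29 drops

Samples: +6 each step; 26, 32, 38, 44, 50 → 56.
G — ×2 each step: 4, 8, 16, 32, 64 → 128.
Drops: each term is the sum of the two before it; 3, 4, 7, 11, 18 → 29.
Combining the parts gives 56 samples, 128 g, 29 drops.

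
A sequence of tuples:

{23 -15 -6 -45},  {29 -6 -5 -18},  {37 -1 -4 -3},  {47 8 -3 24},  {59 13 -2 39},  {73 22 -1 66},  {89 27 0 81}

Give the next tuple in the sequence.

{107 36 1 108}

First value goes 23, 29, 37, 47, 59, 73, 89 → 107 (differences are 6, 8, 10, … (increasing by 2 each time)).
For the second value, alternating steps +9, +5, +9, +5, …: -15, -6, -1, 8, 13, 22, 27 → 36.
Third value — +1 each step: -6, -5, -4, -3, -2, -1, 0 → 1.
Fourth value goes -45, -18, -3, 24, 39, 66, 81 → 108 (always 3 × the second value).
Combining the parts gives {107 36 1 108}.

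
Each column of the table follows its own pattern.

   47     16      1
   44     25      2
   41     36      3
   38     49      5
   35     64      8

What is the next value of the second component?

81

First component: 47, 44, 41, 38, 35 → 32 (−3 each step).
For the second component, perfect squares: 4², 5², 6², …: 16, 25, 36, 49, 64 → 81.
Third component goes 1, 2, 3, 5, 8 → 13 (each term is the sum of the two before it).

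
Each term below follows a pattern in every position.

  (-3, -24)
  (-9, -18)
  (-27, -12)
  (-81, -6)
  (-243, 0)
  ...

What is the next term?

(-729, 6)

For the first coordinate, ×3 each step: -3, -9, -27, -81, -243 → -729.
Second coordinate goes -24, -18, -12, -6, 0 → 6 (+6 each step).
So the next term is (-729, 6).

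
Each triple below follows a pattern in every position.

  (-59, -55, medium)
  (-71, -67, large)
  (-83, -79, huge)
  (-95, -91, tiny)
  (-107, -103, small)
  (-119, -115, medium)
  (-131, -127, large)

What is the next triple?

(-143, -139, huge)

For the first coordinate, −12 each step: -59, -71, -83, -95, -107, -119, -131 → -143.
For the second coordinate, always 4 more than the first coordinate: -55, -67, -79, -91, -103, -115, -127 → -139.
Size: repeats medium → large → huge → tiny → small, so medium, large, huge, tiny, small, medium, large → huge.
Putting it together: (-143, -139, huge).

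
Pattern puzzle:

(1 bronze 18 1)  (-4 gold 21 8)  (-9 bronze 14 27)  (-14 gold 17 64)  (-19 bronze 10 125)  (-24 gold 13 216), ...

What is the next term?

First part — −5 each step: 1, -4, -9, -14, -19, -24 → -29.
Rank: alternates bronze ↔ gold, so bronze, gold, bronze, gold, bronze, gold → bronze.
Third part — alternating steps +3, −7, +3, −7, …: 18, 21, 14, 17, 10, 13 → 6.
Fourth part: perfect cubes: 1³, 2³, 3³, …; 1, 8, 27, 64, 125, 216 → 343.
Putting it together: (-29 bronze 6 343).

(-29 bronze 6 343)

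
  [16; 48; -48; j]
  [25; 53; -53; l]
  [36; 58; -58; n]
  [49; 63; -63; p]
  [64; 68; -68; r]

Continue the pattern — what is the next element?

[81; 73; -73; t]

First part: perfect squares: 4², 5², 6², …, so 16, 25, 36, 49, 64 → 81.
Second part: 48, 53, 58, 63, 68 → 73 (+5 each step).
Third part: always the negative of the second part; -48, -53, -58, -63, -68 → -73.
Letter: j, l, n, p, r → t (letters move forward 2 places in the alphabet).
Putting it together: [81; 73; -73; t].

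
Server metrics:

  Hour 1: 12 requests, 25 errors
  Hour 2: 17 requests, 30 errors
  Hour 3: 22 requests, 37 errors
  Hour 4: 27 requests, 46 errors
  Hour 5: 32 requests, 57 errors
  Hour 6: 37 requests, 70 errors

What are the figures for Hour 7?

Requests — +5 each step: 12, 17, 22, 27, 32, 37 → 42.
Errors: 25, 30, 37, 46, 57, 70 → 85 (differences are 5, 7, 9, … (increasing by 2 each time)).
So the next line is 42 requests, 85 errors.

42 requests, 85 errors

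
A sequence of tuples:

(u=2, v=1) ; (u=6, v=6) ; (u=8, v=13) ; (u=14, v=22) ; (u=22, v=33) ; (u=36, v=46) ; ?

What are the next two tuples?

U: each term is the sum of the two before it; 2, 6, 8, 14, 22, 36 → 58 → 94.
V: differences are 5, 7, 9, … (increasing by 2 each time); 1, 6, 13, 22, 33, 46 → 61 → 78.
So the next two tuples are (u=58, v=61) and (u=94, v=78).

(u=58, v=61), (u=94, v=78)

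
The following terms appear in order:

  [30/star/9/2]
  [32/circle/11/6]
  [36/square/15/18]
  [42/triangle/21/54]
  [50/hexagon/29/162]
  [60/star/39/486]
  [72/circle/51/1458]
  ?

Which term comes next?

First component: differences are 2, 4, 6, … (increasing by 2 each time), so 30, 32, 36, 42, 50, 60, 72 → 86.
Shape — repeats star → circle → square → triangle → hexagon: star, circle, square, triangle, hexagon, star, circle → square.
For the third component, differences are 2, 4, 6, … (increasing by 2 each time): 9, 11, 15, 21, 29, 39, 51 → 65.
Fourth component: ×3 each step, so 2, 6, 18, 54, 162, 486, 1458 → 4374.
So the next term is [86/square/65/4374].

[86/square/65/4374]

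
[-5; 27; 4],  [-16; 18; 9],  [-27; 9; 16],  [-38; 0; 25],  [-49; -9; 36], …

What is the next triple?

[-60; -18; 49]

First part — −11 each step: -5, -16, -27, -38, -49 → -60.
Second part — −9 each step: 27, 18, 9, 0, -9 → -18.
Third part: 4, 9, 16, 25, 36 → 49 (perfect squares: 2², 3², 4², …).
Putting it together: [-60; -18; 49].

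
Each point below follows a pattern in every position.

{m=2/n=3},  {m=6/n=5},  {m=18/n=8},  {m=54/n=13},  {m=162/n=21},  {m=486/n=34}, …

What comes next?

{m=1458/n=55}

M goes 2, 6, 18, 54, 162, 486 → 1458 (×3 each step).
N — each term is the sum of the two before it: 3, 5, 8, 13, 21, 34 → 55.
Putting it together: {m=1458/n=55}.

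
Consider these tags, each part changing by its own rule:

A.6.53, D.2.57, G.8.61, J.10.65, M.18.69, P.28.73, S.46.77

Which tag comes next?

V.74.81

Letter: letters move forward 3 places in the alphabet; A, D, G, J, M, P, S → V.
For the second component, each term is the sum of the two before it: 6, 2, 8, 10, 18, 28, 46 → 74.
Third component: +4 each step, so 53, 57, 61, 65, 69, 73, 77 → 81.
So the next tag is V.74.81.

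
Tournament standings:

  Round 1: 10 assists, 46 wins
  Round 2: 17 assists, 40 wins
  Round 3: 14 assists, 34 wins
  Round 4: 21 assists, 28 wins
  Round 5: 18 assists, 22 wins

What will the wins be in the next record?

16

For the wins, −6 each step: 46, 40, 34, 28, 22 → 16.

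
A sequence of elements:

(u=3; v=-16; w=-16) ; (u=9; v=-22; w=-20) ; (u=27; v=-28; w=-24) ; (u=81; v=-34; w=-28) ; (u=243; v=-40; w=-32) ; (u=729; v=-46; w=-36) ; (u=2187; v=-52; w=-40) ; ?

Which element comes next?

(u=6561; v=-58; w=-44)

U: ×3 each step, so 3, 9, 27, 81, 243, 729, 2187 → 6561.
V — −6 each step: -16, -22, -28, -34, -40, -46, -52 → -58.
W — −4 each step: -16, -20, -24, -28, -32, -36, -40 → -44.
So the next element is (u=6561; v=-58; w=-44).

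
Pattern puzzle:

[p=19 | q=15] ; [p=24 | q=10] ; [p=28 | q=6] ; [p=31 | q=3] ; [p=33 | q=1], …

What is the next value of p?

34

P: differences are 5, 4, 3, … (decreasing by 1 each time); 19, 24, 28, 31, 33 → 34.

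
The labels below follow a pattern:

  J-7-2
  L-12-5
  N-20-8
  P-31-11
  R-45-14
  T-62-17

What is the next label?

V-82-20

Letter: letters move forward 2 places in the alphabet; J, L, N, P, R, T → V.
For the second component, differences are 5, 8, 11, … (increasing by 3 each time): 7, 12, 20, 31, 45, 62 → 82.
Third component: 2, 5, 8, 11, 14, 17 → 20 (+3 each step).
Combining the parts gives V-82-20.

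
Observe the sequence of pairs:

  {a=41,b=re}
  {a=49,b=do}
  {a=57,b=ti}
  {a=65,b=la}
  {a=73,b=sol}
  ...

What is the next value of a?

A goes 41, 49, 57, 65, 73 → 81 (+8 each step).

81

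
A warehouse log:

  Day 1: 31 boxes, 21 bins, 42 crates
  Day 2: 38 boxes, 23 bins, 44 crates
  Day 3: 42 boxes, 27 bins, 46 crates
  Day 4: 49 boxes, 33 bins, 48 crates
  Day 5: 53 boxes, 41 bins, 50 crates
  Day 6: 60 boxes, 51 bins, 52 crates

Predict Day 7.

Boxes: alternating steps +7, +4, +7, +4, …, so 31, 38, 42, 49, 53, 60 → 64.
Bins — differences are 2, 4, 6, … (increasing by 2 each time): 21, 23, 27, 33, 41, 51 → 63.
For the crates, +2 each step: 42, 44, 46, 48, 50, 52 → 54.
So the next row is 64 boxes, 63 bins, 54 crates.

64 boxes, 63 bins, 54 crates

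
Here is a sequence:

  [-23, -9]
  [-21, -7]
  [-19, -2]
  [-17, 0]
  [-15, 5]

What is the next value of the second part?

7

Second part goes -9, -7, -2, 0, 5 → 7 (alternating steps +2, +5, +2, +5, …).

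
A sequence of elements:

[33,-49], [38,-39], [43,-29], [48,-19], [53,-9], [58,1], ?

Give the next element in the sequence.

[63,11]

First coordinate goes 33, 38, 43, 48, 53, 58 → 63 (+5 each step).
Second coordinate — +10 each step: -49, -39, -29, -19, -9, 1 → 11.
Combining the parts gives [63,11].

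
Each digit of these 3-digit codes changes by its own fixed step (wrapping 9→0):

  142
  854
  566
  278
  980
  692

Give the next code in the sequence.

First digit: −3 each step, mod 10, so 1, 8, 5, 2, 9, 6 → 3.
Second digit: +1 each step, mod 10; 4, 5, 6, 7, 8, 9 → 0.
For the third digit, +2 each step, mod 10: 2, 4, 6, 8, 0, 2 → 4.
So the next code is 304.

304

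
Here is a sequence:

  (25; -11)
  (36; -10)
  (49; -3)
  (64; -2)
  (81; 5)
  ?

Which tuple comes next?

First value — perfect squares: 5², 6², 7², …: 25, 36, 49, 64, 81 → 100.
Second value — alternating steps +1, +7, +1, +7, …: -11, -10, -3, -2, 5 → 6.
Putting it together: (100; 6).

(100; 6)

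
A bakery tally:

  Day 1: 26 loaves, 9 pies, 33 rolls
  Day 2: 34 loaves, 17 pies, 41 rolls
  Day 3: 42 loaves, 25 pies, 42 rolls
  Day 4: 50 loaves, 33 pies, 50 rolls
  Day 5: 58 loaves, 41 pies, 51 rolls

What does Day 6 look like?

Loaves: +8 each step, so 26, 34, 42, 50, 58 → 66.
Pies — +8 each step: 9, 17, 25, 33, 41 → 49.
Rolls: 33, 41, 42, 50, 51 → 59 (alternating steps +8, +1, +8, +1, …).
Combining the parts gives 66 loaves, 49 pies, 59 rolls.

66 loaves, 49 pies, 59 rolls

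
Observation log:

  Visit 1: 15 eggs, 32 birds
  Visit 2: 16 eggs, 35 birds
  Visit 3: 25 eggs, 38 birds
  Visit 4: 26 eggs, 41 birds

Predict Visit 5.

Eggs: 15, 16, 25, 26 → 35 (alternating steps +1, +9, +1, +9, …).
Birds — +3 each step: 32, 35, 38, 41 → 44.
Combining the parts gives 35 eggs, 44 birds.

35 eggs, 44 birds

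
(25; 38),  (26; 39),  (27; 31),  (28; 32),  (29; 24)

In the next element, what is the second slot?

25

Second slot: 38, 39, 31, 32, 24 → 25 (alternating steps +1, −8, +1, −8, …).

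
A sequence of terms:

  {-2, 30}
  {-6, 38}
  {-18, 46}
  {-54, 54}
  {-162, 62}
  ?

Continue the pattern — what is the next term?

First slot: -2, -6, -18, -54, -162 → -486 (×3 each step).
Second slot — +8 each step: 30, 38, 46, 54, 62 → 70.
Combining the parts gives {-486, 70}.

{-486, 70}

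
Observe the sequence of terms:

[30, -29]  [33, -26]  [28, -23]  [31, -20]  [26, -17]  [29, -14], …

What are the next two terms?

First part: alternating steps +3, −5, +3, −5, …; 30, 33, 28, 31, 26, 29 → 24 → 27.
For the second part, +3 each step: -29, -26, -23, -20, -17, -14 → -11 → -8.
Putting the parts together: [24, -11] and then [27, -8].

[24, -11], [27, -8]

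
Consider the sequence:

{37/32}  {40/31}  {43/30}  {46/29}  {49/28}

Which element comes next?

{52/27}

First value: +3 each step; 37, 40, 43, 46, 49 → 52.
Second value: 32, 31, 30, 29, 28 → 27 (−1 each step).
So the next element is {52/27}.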